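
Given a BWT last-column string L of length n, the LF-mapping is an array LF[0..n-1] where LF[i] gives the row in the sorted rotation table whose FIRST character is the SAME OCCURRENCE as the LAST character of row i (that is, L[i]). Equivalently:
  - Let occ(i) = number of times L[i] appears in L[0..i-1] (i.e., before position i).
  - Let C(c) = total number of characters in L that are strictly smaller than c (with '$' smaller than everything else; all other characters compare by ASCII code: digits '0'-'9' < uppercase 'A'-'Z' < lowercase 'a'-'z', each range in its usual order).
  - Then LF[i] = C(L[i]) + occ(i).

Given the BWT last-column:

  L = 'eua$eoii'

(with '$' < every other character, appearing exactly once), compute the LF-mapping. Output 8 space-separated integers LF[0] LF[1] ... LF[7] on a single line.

Char counts: '$':1, 'a':1, 'e':2, 'i':2, 'o':1, 'u':1
C (first-col start): C('$')=0, C('a')=1, C('e')=2, C('i')=4, C('o')=6, C('u')=7
L[0]='e': occ=0, LF[0]=C('e')+0=2+0=2
L[1]='u': occ=0, LF[1]=C('u')+0=7+0=7
L[2]='a': occ=0, LF[2]=C('a')+0=1+0=1
L[3]='$': occ=0, LF[3]=C('$')+0=0+0=0
L[4]='e': occ=1, LF[4]=C('e')+1=2+1=3
L[5]='o': occ=0, LF[5]=C('o')+0=6+0=6
L[6]='i': occ=0, LF[6]=C('i')+0=4+0=4
L[7]='i': occ=1, LF[7]=C('i')+1=4+1=5

Answer: 2 7 1 0 3 6 4 5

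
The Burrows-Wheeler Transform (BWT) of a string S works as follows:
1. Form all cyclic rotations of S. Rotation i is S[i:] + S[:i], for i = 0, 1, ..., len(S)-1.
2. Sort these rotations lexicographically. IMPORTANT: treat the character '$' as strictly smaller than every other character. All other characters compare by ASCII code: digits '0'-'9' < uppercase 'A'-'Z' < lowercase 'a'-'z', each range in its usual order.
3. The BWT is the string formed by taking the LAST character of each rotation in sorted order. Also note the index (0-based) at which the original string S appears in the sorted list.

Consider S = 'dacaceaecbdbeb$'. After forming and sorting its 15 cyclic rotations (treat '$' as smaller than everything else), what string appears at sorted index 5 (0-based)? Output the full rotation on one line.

Answer: bdbeb$dacaceaec

Derivation:
All 15 rotations (rotation i = S[i:]+S[:i]):
  rot[0] = dacaceaecbdbeb$
  rot[1] = acaceaecbdbeb$d
  rot[2] = caceaecbdbeb$da
  rot[3] = aceaecbdbeb$dac
  rot[4] = ceaecbdbeb$daca
  rot[5] = eaecbdbeb$dacac
  rot[6] = aecbdbeb$dacace
  rot[7] = ecbdbeb$dacacea
  rot[8] = cbdbeb$dacaceae
  rot[9] = bdbeb$dacaceaec
  rot[10] = dbeb$dacaceaecb
  rot[11] = beb$dacaceaecbd
  rot[12] = eb$dacaceaecbdb
  rot[13] = b$dacaceaecbdbe
  rot[14] = $dacaceaecbdbeb
Sorted (with $ < everything):
  sorted[0] = $dacaceaecbdbeb
  sorted[1] = acaceaecbdbeb$d
  sorted[2] = aceaecbdbeb$dac
  sorted[3] = aecbdbeb$dacace
  sorted[4] = b$dacaceaecbdbe
  sorted[5] = bdbeb$dacaceaec
  sorted[6] = beb$dacaceaecbd
  sorted[7] = caceaecbdbeb$da
  sorted[8] = cbdbeb$dacaceae
  sorted[9] = ceaecbdbeb$daca
  sorted[10] = dacaceaecbdbeb$
  sorted[11] = dbeb$dacaceaecb
  sorted[12] = eaecbdbeb$dacac
  sorted[13] = eb$dacaceaecbdb
  sorted[14] = ecbdbeb$dacacea
sorted[5] = bdbeb$dacaceaec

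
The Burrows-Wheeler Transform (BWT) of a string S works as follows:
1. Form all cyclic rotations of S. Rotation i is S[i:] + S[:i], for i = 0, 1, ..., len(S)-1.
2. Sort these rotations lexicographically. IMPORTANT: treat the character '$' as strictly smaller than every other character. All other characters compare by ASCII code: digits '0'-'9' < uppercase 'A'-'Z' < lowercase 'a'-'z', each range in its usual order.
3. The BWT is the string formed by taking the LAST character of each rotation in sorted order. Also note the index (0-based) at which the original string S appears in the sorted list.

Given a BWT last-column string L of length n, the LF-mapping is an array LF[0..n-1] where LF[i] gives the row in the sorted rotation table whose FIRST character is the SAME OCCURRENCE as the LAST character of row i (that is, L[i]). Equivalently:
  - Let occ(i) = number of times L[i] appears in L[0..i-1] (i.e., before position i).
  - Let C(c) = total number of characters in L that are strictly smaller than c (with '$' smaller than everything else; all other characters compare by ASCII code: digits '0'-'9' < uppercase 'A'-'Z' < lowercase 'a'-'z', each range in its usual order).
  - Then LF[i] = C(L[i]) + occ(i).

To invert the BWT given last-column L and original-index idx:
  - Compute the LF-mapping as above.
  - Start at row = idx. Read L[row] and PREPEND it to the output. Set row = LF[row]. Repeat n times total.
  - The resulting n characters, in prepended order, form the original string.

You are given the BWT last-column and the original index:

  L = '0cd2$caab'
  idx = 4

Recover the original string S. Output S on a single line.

LF mapping: 1 6 8 2 0 7 3 4 5
Walk LF starting at row 4, prepending L[row]:
  step 1: row=4, L[4]='$', prepend. Next row=LF[4]=0
  step 2: row=0, L[0]='0', prepend. Next row=LF[0]=1
  step 3: row=1, L[1]='c', prepend. Next row=LF[1]=6
  step 4: row=6, L[6]='a', prepend. Next row=LF[6]=3
  step 5: row=3, L[3]='2', prepend. Next row=LF[3]=2
  step 6: row=2, L[2]='d', prepend. Next row=LF[2]=8
  step 7: row=8, L[8]='b', prepend. Next row=LF[8]=5
  step 8: row=5, L[5]='c', prepend. Next row=LF[5]=7
  step 9: row=7, L[7]='a', prepend. Next row=LF[7]=4
Reversed output: acbd2ac0$

Answer: acbd2ac0$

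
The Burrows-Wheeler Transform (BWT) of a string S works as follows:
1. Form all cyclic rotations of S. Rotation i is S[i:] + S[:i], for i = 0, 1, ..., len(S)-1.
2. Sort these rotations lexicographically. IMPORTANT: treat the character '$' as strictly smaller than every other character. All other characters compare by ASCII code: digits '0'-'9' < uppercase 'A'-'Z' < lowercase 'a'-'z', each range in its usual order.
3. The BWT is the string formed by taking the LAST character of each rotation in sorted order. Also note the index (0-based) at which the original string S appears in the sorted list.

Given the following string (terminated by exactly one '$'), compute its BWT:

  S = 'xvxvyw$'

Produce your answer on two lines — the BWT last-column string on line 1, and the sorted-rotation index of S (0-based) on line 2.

All 7 rotations (rotation i = S[i:]+S[:i]):
  rot[0] = xvxvyw$
  rot[1] = vxvyw$x
  rot[2] = xvyw$xv
  rot[3] = vyw$xvx
  rot[4] = yw$xvxv
  rot[5] = w$xvxvy
  rot[6] = $xvxvyw
Sorted (with $ < everything):
  sorted[0] = $xvxvyw  (last char: 'w')
  sorted[1] = vxvyw$x  (last char: 'x')
  sorted[2] = vyw$xvx  (last char: 'x')
  sorted[3] = w$xvxvy  (last char: 'y')
  sorted[4] = xvxvyw$  (last char: '$')
  sorted[5] = xvyw$xv  (last char: 'v')
  sorted[6] = yw$xvxv  (last char: 'v')
Last column: wxxy$vv
Original string S is at sorted index 4

Answer: wxxy$vv
4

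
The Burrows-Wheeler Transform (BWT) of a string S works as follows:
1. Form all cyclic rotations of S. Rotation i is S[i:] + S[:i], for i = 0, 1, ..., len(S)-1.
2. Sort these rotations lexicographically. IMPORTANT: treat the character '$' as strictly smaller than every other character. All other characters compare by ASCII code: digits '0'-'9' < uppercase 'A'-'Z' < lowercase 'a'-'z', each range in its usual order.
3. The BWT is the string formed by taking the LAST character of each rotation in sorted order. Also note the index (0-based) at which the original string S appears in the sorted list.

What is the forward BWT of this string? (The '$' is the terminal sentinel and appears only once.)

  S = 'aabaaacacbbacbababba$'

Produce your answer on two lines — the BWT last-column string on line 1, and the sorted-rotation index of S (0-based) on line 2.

All 21 rotations (rotation i = S[i:]+S[:i]):
  rot[0] = aabaaacacbbacbababba$
  rot[1] = abaaacacbbacbababba$a
  rot[2] = baaacacbbacbababba$aa
  rot[3] = aaacacbbacbababba$aab
  rot[4] = aacacbbacbababba$aaba
  rot[5] = acacbbacbababba$aabaa
  rot[6] = cacbbacbababba$aabaaa
  rot[7] = acbbacbababba$aabaaac
  rot[8] = cbbacbababba$aabaaaca
  rot[9] = bbacbababba$aabaaacac
  rot[10] = bacbababba$aabaaacacb
  rot[11] = acbababba$aabaaacacbb
  rot[12] = cbababba$aabaaacacbba
  rot[13] = bababba$aabaaacacbbac
  rot[14] = ababba$aabaaacacbbacb
  rot[15] = babba$aabaaacacbbacba
  rot[16] = abba$aabaaacacbbacbab
  rot[17] = bba$aabaaacacbbacbaba
  rot[18] = ba$aabaaacacbbacbabab
  rot[19] = a$aabaaacacbbacbababb
  rot[20] = $aabaaacacbbacbababba
Sorted (with $ < everything):
  sorted[0] = $aabaaacacbbacbababba  (last char: 'a')
  sorted[1] = a$aabaaacacbbacbababb  (last char: 'b')
  sorted[2] = aaacacbbacbababba$aab  (last char: 'b')
  sorted[3] = aabaaacacbbacbababba$  (last char: '$')
  sorted[4] = aacacbbacbababba$aaba  (last char: 'a')
  sorted[5] = abaaacacbbacbababba$a  (last char: 'a')
  sorted[6] = ababba$aabaaacacbbacb  (last char: 'b')
  sorted[7] = abba$aabaaacacbbacbab  (last char: 'b')
  sorted[8] = acacbbacbababba$aabaa  (last char: 'a')
  sorted[9] = acbababba$aabaaacacbb  (last char: 'b')
  sorted[10] = acbbacbababba$aabaaac  (last char: 'c')
  sorted[11] = ba$aabaaacacbbacbabab  (last char: 'b')
  sorted[12] = baaacacbbacbababba$aa  (last char: 'a')
  sorted[13] = bababba$aabaaacacbbac  (last char: 'c')
  sorted[14] = babba$aabaaacacbbacba  (last char: 'a')
  sorted[15] = bacbababba$aabaaacacb  (last char: 'b')
  sorted[16] = bba$aabaaacacbbacbaba  (last char: 'a')
  sorted[17] = bbacbababba$aabaaacac  (last char: 'c')
  sorted[18] = cacbbacbababba$aabaaa  (last char: 'a')
  sorted[19] = cbababba$aabaaacacbba  (last char: 'a')
  sorted[20] = cbbacbababba$aabaaaca  (last char: 'a')
Last column: abb$aabbabcbacabacaaa
Original string S is at sorted index 3

Answer: abb$aabbabcbacabacaaa
3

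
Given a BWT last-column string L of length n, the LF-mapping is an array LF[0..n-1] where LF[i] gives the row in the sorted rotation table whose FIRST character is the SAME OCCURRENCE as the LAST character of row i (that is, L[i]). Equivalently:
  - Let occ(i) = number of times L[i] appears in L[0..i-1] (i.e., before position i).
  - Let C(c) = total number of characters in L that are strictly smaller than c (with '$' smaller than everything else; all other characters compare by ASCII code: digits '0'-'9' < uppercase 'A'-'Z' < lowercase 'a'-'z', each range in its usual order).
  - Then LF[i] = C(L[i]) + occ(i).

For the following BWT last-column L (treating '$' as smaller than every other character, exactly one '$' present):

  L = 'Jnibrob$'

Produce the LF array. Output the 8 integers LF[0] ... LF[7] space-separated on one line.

Char counts: '$':1, 'J':1, 'b':2, 'i':1, 'n':1, 'o':1, 'r':1
C (first-col start): C('$')=0, C('J')=1, C('b')=2, C('i')=4, C('n')=5, C('o')=6, C('r')=7
L[0]='J': occ=0, LF[0]=C('J')+0=1+0=1
L[1]='n': occ=0, LF[1]=C('n')+0=5+0=5
L[2]='i': occ=0, LF[2]=C('i')+0=4+0=4
L[3]='b': occ=0, LF[3]=C('b')+0=2+0=2
L[4]='r': occ=0, LF[4]=C('r')+0=7+0=7
L[5]='o': occ=0, LF[5]=C('o')+0=6+0=6
L[6]='b': occ=1, LF[6]=C('b')+1=2+1=3
L[7]='$': occ=0, LF[7]=C('$')+0=0+0=0

Answer: 1 5 4 2 7 6 3 0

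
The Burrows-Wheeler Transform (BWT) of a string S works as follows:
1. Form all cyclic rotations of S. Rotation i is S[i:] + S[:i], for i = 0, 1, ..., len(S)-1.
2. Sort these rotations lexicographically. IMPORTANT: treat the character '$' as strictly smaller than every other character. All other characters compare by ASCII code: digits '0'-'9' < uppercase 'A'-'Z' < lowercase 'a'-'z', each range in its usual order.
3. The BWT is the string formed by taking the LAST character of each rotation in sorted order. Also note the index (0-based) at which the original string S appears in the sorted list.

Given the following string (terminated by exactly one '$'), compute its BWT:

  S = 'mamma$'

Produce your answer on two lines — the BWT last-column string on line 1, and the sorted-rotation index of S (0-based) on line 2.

All 6 rotations (rotation i = S[i:]+S[:i]):
  rot[0] = mamma$
  rot[1] = amma$m
  rot[2] = mma$ma
  rot[3] = ma$mam
  rot[4] = a$mamm
  rot[5] = $mamma
Sorted (with $ < everything):
  sorted[0] = $mamma  (last char: 'a')
  sorted[1] = a$mamm  (last char: 'm')
  sorted[2] = amma$m  (last char: 'm')
  sorted[3] = ma$mam  (last char: 'm')
  sorted[4] = mamma$  (last char: '$')
  sorted[5] = mma$ma  (last char: 'a')
Last column: ammm$a
Original string S is at sorted index 4

Answer: ammm$a
4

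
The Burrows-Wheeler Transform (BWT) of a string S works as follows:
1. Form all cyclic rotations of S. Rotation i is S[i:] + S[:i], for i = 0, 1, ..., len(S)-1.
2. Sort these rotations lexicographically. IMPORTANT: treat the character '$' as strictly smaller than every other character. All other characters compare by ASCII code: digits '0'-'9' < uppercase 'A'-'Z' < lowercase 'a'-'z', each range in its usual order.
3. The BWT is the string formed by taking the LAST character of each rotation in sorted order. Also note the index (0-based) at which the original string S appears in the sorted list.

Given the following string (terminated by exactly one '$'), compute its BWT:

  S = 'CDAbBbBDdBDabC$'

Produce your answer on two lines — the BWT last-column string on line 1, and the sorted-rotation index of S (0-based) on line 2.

Answer: CDdbbb$CBBDBAaD
6

Derivation:
All 15 rotations (rotation i = S[i:]+S[:i]):
  rot[0] = CDAbBbBDdBDabC$
  rot[1] = DAbBbBDdBDabC$C
  rot[2] = AbBbBDdBDabC$CD
  rot[3] = bBbBDdBDabC$CDA
  rot[4] = BbBDdBDabC$CDAb
  rot[5] = bBDdBDabC$CDAbB
  rot[6] = BDdBDabC$CDAbBb
  rot[7] = DdBDabC$CDAbBbB
  rot[8] = dBDabC$CDAbBbBD
  rot[9] = BDabC$CDAbBbBDd
  rot[10] = DabC$CDAbBbBDdB
  rot[11] = abC$CDAbBbBDdBD
  rot[12] = bC$CDAbBbBDdBDa
  rot[13] = C$CDAbBbBDdBDab
  rot[14] = $CDAbBbBDdBDabC
Sorted (with $ < everything):
  sorted[0] = $CDAbBbBDdBDabC  (last char: 'C')
  sorted[1] = AbBbBDdBDabC$CD  (last char: 'D')
  sorted[2] = BDabC$CDAbBbBDd  (last char: 'd')
  sorted[3] = BDdBDabC$CDAbBb  (last char: 'b')
  sorted[4] = BbBDdBDabC$CDAb  (last char: 'b')
  sorted[5] = C$CDAbBbBDdBDab  (last char: 'b')
  sorted[6] = CDAbBbBDdBDabC$  (last char: '$')
  sorted[7] = DAbBbBDdBDabC$C  (last char: 'C')
  sorted[8] = DabC$CDAbBbBDdB  (last char: 'B')
  sorted[9] = DdBDabC$CDAbBbB  (last char: 'B')
  sorted[10] = abC$CDAbBbBDdBD  (last char: 'D')
  sorted[11] = bBDdBDabC$CDAbB  (last char: 'B')
  sorted[12] = bBbBDdBDabC$CDA  (last char: 'A')
  sorted[13] = bC$CDAbBbBDdBDa  (last char: 'a')
  sorted[14] = dBDabC$CDAbBbBD  (last char: 'D')
Last column: CDdbbb$CBBDBAaD
Original string S is at sorted index 6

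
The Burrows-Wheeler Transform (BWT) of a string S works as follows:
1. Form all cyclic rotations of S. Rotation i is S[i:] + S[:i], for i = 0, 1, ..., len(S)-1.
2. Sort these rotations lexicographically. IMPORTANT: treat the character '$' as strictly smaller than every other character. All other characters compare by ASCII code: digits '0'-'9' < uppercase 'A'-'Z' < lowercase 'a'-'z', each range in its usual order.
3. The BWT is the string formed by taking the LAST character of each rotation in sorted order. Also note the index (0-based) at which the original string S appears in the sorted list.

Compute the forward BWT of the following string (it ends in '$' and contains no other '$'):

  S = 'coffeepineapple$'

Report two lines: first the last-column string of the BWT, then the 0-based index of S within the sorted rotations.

Answer: ee$lnfefoppicepa
2

Derivation:
All 16 rotations (rotation i = S[i:]+S[:i]):
  rot[0] = coffeepineapple$
  rot[1] = offeepineapple$c
  rot[2] = ffeepineapple$co
  rot[3] = feepineapple$cof
  rot[4] = eepineapple$coff
  rot[5] = epineapple$coffe
  rot[6] = pineapple$coffee
  rot[7] = ineapple$coffeep
  rot[8] = neapple$coffeepi
  rot[9] = eapple$coffeepin
  rot[10] = apple$coffeepine
  rot[11] = pple$coffeepinea
  rot[12] = ple$coffeepineap
  rot[13] = le$coffeepineapp
  rot[14] = e$coffeepineappl
  rot[15] = $coffeepineapple
Sorted (with $ < everything):
  sorted[0] = $coffeepineapple  (last char: 'e')
  sorted[1] = apple$coffeepine  (last char: 'e')
  sorted[2] = coffeepineapple$  (last char: '$')
  sorted[3] = e$coffeepineappl  (last char: 'l')
  sorted[4] = eapple$coffeepin  (last char: 'n')
  sorted[5] = eepineapple$coff  (last char: 'f')
  sorted[6] = epineapple$coffe  (last char: 'e')
  sorted[7] = feepineapple$cof  (last char: 'f')
  sorted[8] = ffeepineapple$co  (last char: 'o')
  sorted[9] = ineapple$coffeep  (last char: 'p')
  sorted[10] = le$coffeepineapp  (last char: 'p')
  sorted[11] = neapple$coffeepi  (last char: 'i')
  sorted[12] = offeepineapple$c  (last char: 'c')
  sorted[13] = pineapple$coffee  (last char: 'e')
  sorted[14] = ple$coffeepineap  (last char: 'p')
  sorted[15] = pple$coffeepinea  (last char: 'a')
Last column: ee$lnfefoppicepa
Original string S is at sorted index 2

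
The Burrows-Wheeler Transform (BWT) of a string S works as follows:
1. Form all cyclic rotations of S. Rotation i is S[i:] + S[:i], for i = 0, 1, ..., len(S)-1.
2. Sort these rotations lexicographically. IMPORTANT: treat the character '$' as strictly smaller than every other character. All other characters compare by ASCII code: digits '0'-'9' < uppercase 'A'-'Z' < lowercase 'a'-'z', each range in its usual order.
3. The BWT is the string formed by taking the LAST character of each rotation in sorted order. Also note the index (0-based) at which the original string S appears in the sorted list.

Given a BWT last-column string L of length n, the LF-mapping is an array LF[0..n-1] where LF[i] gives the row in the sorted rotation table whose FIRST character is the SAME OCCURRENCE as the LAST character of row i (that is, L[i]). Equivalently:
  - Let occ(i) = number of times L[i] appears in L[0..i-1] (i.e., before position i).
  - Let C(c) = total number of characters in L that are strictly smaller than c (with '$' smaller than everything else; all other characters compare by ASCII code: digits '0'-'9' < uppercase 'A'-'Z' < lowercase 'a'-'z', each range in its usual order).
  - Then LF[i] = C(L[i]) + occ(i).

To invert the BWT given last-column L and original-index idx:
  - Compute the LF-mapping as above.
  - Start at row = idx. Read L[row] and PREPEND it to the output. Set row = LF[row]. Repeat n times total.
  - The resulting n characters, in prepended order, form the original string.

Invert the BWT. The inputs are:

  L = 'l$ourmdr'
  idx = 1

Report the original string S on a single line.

Answer: drumrol$

Derivation:
LF mapping: 2 0 4 7 5 3 1 6
Walk LF starting at row 1, prepending L[row]:
  step 1: row=1, L[1]='$', prepend. Next row=LF[1]=0
  step 2: row=0, L[0]='l', prepend. Next row=LF[0]=2
  step 3: row=2, L[2]='o', prepend. Next row=LF[2]=4
  step 4: row=4, L[4]='r', prepend. Next row=LF[4]=5
  step 5: row=5, L[5]='m', prepend. Next row=LF[5]=3
  step 6: row=3, L[3]='u', prepend. Next row=LF[3]=7
  step 7: row=7, L[7]='r', prepend. Next row=LF[7]=6
  step 8: row=6, L[6]='d', prepend. Next row=LF[6]=1
Reversed output: drumrol$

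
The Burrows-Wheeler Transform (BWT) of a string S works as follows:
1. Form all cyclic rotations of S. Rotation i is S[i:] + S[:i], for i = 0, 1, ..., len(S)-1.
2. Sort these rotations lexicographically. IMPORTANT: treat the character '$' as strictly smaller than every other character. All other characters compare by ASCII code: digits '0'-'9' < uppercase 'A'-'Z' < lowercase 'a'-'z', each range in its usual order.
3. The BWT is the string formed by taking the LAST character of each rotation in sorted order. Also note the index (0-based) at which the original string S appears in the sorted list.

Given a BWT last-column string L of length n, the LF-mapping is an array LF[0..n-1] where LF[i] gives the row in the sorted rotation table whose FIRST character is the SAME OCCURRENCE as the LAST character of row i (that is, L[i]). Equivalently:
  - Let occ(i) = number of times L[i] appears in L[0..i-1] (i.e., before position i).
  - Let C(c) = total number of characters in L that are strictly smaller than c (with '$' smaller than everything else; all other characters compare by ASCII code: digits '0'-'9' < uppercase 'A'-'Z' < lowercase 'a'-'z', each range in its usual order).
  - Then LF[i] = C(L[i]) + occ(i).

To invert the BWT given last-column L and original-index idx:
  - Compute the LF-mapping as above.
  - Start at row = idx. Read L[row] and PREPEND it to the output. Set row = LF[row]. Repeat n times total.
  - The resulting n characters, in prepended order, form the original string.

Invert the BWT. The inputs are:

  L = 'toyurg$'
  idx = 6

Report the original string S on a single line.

Answer: yogurt$

Derivation:
LF mapping: 4 2 6 5 3 1 0
Walk LF starting at row 6, prepending L[row]:
  step 1: row=6, L[6]='$', prepend. Next row=LF[6]=0
  step 2: row=0, L[0]='t', prepend. Next row=LF[0]=4
  step 3: row=4, L[4]='r', prepend. Next row=LF[4]=3
  step 4: row=3, L[3]='u', prepend. Next row=LF[3]=5
  step 5: row=5, L[5]='g', prepend. Next row=LF[5]=1
  step 6: row=1, L[1]='o', prepend. Next row=LF[1]=2
  step 7: row=2, L[2]='y', prepend. Next row=LF[2]=6
Reversed output: yogurt$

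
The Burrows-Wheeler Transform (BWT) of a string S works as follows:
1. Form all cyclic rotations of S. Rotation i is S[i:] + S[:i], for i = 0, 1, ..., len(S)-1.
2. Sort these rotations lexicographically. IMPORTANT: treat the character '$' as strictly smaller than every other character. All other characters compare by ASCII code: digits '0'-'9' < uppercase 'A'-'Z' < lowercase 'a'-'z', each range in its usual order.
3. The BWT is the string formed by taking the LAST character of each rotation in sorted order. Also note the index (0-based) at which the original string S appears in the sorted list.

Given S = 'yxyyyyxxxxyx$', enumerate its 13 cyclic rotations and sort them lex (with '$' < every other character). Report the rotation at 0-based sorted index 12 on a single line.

All 13 rotations (rotation i = S[i:]+S[:i]):
  rot[0] = yxyyyyxxxxyx$
  rot[1] = xyyyyxxxxyx$y
  rot[2] = yyyyxxxxyx$yx
  rot[3] = yyyxxxxyx$yxy
  rot[4] = yyxxxxyx$yxyy
  rot[5] = yxxxxyx$yxyyy
  rot[6] = xxxxyx$yxyyyy
  rot[7] = xxxyx$yxyyyyx
  rot[8] = xxyx$yxyyyyxx
  rot[9] = xyx$yxyyyyxxx
  rot[10] = yx$yxyyyyxxxx
  rot[11] = x$yxyyyyxxxxy
  rot[12] = $yxyyyyxxxxyx
Sorted (with $ < everything):
  sorted[0] = $yxyyyyxxxxyx
  sorted[1] = x$yxyyyyxxxxy
  sorted[2] = xxxxyx$yxyyyy
  sorted[3] = xxxyx$yxyyyyx
  sorted[4] = xxyx$yxyyyyxx
  sorted[5] = xyx$yxyyyyxxx
  sorted[6] = xyyyyxxxxyx$y
  sorted[7] = yx$yxyyyyxxxx
  sorted[8] = yxxxxyx$yxyyy
  sorted[9] = yxyyyyxxxxyx$
  sorted[10] = yyxxxxyx$yxyy
  sorted[11] = yyyxxxxyx$yxy
  sorted[12] = yyyyxxxxyx$yx
sorted[12] = yyyyxxxxyx$yx

Answer: yyyyxxxxyx$yx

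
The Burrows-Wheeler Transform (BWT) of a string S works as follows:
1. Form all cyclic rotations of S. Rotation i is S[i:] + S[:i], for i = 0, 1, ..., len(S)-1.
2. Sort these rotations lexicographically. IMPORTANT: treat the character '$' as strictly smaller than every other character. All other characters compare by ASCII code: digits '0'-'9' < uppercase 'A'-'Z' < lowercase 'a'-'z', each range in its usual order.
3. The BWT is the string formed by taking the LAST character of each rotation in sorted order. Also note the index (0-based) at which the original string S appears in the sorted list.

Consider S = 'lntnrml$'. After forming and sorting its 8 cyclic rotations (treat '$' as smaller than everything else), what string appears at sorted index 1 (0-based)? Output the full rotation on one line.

Answer: l$lntnrm

Derivation:
All 8 rotations (rotation i = S[i:]+S[:i]):
  rot[0] = lntnrml$
  rot[1] = ntnrml$l
  rot[2] = tnrml$ln
  rot[3] = nrml$lnt
  rot[4] = rml$lntn
  rot[5] = ml$lntnr
  rot[6] = l$lntnrm
  rot[7] = $lntnrml
Sorted (with $ < everything):
  sorted[0] = $lntnrml
  sorted[1] = l$lntnrm
  sorted[2] = lntnrml$
  sorted[3] = ml$lntnr
  sorted[4] = nrml$lnt
  sorted[5] = ntnrml$l
  sorted[6] = rml$lntn
  sorted[7] = tnrml$ln
sorted[1] = l$lntnrm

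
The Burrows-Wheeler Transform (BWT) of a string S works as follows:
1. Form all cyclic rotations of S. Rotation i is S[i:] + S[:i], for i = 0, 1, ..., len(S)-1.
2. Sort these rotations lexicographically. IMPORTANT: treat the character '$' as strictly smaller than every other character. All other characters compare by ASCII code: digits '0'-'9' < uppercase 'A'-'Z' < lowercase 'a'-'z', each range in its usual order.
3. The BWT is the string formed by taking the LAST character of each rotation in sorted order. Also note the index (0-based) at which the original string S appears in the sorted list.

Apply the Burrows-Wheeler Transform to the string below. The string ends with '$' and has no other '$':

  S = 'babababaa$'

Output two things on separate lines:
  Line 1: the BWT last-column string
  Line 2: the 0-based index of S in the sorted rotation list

Answer: aabbbbaaa$
9

Derivation:
All 10 rotations (rotation i = S[i:]+S[:i]):
  rot[0] = babababaa$
  rot[1] = abababaa$b
  rot[2] = bababaa$ba
  rot[3] = ababaa$bab
  rot[4] = babaa$baba
  rot[5] = abaa$babab
  rot[6] = baa$bababa
  rot[7] = aa$bababab
  rot[8] = a$babababa
  rot[9] = $babababaa
Sorted (with $ < everything):
  sorted[0] = $babababaa  (last char: 'a')
  sorted[1] = a$babababa  (last char: 'a')
  sorted[2] = aa$bababab  (last char: 'b')
  sorted[3] = abaa$babab  (last char: 'b')
  sorted[4] = ababaa$bab  (last char: 'b')
  sorted[5] = abababaa$b  (last char: 'b')
  sorted[6] = baa$bababa  (last char: 'a')
  sorted[7] = babaa$baba  (last char: 'a')
  sorted[8] = bababaa$ba  (last char: 'a')
  sorted[9] = babababaa$  (last char: '$')
Last column: aabbbbaaa$
Original string S is at sorted index 9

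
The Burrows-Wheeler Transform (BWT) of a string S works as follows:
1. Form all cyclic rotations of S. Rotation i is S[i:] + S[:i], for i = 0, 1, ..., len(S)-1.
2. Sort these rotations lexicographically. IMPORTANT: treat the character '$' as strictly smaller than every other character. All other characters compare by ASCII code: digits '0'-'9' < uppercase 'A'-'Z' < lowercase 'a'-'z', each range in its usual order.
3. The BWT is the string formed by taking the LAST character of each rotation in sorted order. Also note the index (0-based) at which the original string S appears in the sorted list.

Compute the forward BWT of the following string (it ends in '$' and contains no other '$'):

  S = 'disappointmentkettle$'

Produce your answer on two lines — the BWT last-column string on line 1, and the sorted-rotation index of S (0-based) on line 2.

All 21 rotations (rotation i = S[i:]+S[:i]):
  rot[0] = disappointmentkettle$
  rot[1] = isappointmentkettle$d
  rot[2] = sappointmentkettle$di
  rot[3] = appointmentkettle$dis
  rot[4] = ppointmentkettle$disa
  rot[5] = pointmentkettle$disap
  rot[6] = ointmentkettle$disapp
  rot[7] = intmentkettle$disappo
  rot[8] = ntmentkettle$disappoi
  rot[9] = tmentkettle$disappoin
  rot[10] = mentkettle$disappoint
  rot[11] = entkettle$disappointm
  rot[12] = ntkettle$disappointme
  rot[13] = tkettle$disappointmen
  rot[14] = kettle$disappointment
  rot[15] = ettle$disappointmentk
  rot[16] = ttle$disappointmentke
  rot[17] = tle$disappointmentket
  rot[18] = le$disappointmentkett
  rot[19] = e$disappointmentkettl
  rot[20] = $disappointmentkettle
Sorted (with $ < everything):
  sorted[0] = $disappointmentkettle  (last char: 'e')
  sorted[1] = appointmentkettle$dis  (last char: 's')
  sorted[2] = disappointmentkettle$  (last char: '$')
  sorted[3] = e$disappointmentkettl  (last char: 'l')
  sorted[4] = entkettle$disappointm  (last char: 'm')
  sorted[5] = ettle$disappointmentk  (last char: 'k')
  sorted[6] = intmentkettle$disappo  (last char: 'o')
  sorted[7] = isappointmentkettle$d  (last char: 'd')
  sorted[8] = kettle$disappointment  (last char: 't')
  sorted[9] = le$disappointmentkett  (last char: 't')
  sorted[10] = mentkettle$disappoint  (last char: 't')
  sorted[11] = ntkettle$disappointme  (last char: 'e')
  sorted[12] = ntmentkettle$disappoi  (last char: 'i')
  sorted[13] = ointmentkettle$disapp  (last char: 'p')
  sorted[14] = pointmentkettle$disap  (last char: 'p')
  sorted[15] = ppointmentkettle$disa  (last char: 'a')
  sorted[16] = sappointmentkettle$di  (last char: 'i')
  sorted[17] = tkettle$disappointmen  (last char: 'n')
  sorted[18] = tle$disappointmentket  (last char: 't')
  sorted[19] = tmentkettle$disappoin  (last char: 'n')
  sorted[20] = ttle$disappointmentke  (last char: 'e')
Last column: es$lmkodttteippaintne
Original string S is at sorted index 2

Answer: es$lmkodttteippaintne
2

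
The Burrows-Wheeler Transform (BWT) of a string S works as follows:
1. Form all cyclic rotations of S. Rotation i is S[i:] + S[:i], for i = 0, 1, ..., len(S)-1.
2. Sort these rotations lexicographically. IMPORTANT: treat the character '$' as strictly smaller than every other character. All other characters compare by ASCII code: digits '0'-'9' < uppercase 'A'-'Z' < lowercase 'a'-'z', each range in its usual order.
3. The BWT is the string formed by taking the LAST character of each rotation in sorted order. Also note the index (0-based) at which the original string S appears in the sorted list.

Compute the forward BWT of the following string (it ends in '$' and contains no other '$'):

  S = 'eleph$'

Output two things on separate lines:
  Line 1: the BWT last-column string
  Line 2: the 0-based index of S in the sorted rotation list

All 6 rotations (rotation i = S[i:]+S[:i]):
  rot[0] = eleph$
  rot[1] = leph$e
  rot[2] = eph$el
  rot[3] = ph$ele
  rot[4] = h$elep
  rot[5] = $eleph
Sorted (with $ < everything):
  sorted[0] = $eleph  (last char: 'h')
  sorted[1] = eleph$  (last char: '$')
  sorted[2] = eph$el  (last char: 'l')
  sorted[3] = h$elep  (last char: 'p')
  sorted[4] = leph$e  (last char: 'e')
  sorted[5] = ph$ele  (last char: 'e')
Last column: h$lpee
Original string S is at sorted index 1

Answer: h$lpee
1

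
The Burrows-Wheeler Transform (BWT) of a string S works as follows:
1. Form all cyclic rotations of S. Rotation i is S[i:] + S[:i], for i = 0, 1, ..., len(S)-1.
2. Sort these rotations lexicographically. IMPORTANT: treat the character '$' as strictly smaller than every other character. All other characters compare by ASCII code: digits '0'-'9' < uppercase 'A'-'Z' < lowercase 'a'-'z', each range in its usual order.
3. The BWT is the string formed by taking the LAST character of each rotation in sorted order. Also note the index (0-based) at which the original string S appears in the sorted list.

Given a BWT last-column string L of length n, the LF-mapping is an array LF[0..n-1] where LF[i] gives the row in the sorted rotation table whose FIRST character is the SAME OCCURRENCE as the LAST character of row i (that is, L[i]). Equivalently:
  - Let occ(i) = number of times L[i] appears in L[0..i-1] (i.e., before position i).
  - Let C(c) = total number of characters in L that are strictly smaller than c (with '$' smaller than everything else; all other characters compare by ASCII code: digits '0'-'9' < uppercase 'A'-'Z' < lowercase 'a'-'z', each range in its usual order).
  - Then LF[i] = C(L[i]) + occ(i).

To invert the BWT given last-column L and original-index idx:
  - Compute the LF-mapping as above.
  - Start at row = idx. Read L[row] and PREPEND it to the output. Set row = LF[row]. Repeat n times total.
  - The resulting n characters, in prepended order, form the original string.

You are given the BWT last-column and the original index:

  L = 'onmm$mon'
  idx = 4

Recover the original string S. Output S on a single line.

LF mapping: 6 4 1 2 0 3 7 5
Walk LF starting at row 4, prepending L[row]:
  step 1: row=4, L[4]='$', prepend. Next row=LF[4]=0
  step 2: row=0, L[0]='o', prepend. Next row=LF[0]=6
  step 3: row=6, L[6]='o', prepend. Next row=LF[6]=7
  step 4: row=7, L[7]='n', prepend. Next row=LF[7]=5
  step 5: row=5, L[5]='m', prepend. Next row=LF[5]=3
  step 6: row=3, L[3]='m', prepend. Next row=LF[3]=2
  step 7: row=2, L[2]='m', prepend. Next row=LF[2]=1
  step 8: row=1, L[1]='n', prepend. Next row=LF[1]=4
Reversed output: nmmmnoo$

Answer: nmmmnoo$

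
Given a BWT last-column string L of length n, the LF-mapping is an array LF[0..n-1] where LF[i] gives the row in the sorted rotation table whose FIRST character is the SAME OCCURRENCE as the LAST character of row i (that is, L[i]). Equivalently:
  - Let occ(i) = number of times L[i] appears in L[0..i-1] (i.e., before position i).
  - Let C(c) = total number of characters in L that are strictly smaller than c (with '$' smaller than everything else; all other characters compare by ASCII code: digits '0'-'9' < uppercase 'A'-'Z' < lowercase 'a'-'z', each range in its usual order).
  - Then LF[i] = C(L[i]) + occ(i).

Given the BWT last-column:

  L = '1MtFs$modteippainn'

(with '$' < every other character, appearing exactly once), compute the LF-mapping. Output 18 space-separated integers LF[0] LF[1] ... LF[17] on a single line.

Answer: 1 3 16 2 15 0 9 12 5 17 6 7 13 14 4 8 10 11

Derivation:
Char counts: '$':1, '1':1, 'F':1, 'M':1, 'a':1, 'd':1, 'e':1, 'i':2, 'm':1, 'n':2, 'o':1, 'p':2, 's':1, 't':2
C (first-col start): C('$')=0, C('1')=1, C('F')=2, C('M')=3, C('a')=4, C('d')=5, C('e')=6, C('i')=7, C('m')=9, C('n')=10, C('o')=12, C('p')=13, C('s')=15, C('t')=16
L[0]='1': occ=0, LF[0]=C('1')+0=1+0=1
L[1]='M': occ=0, LF[1]=C('M')+0=3+0=3
L[2]='t': occ=0, LF[2]=C('t')+0=16+0=16
L[3]='F': occ=0, LF[3]=C('F')+0=2+0=2
L[4]='s': occ=0, LF[4]=C('s')+0=15+0=15
L[5]='$': occ=0, LF[5]=C('$')+0=0+0=0
L[6]='m': occ=0, LF[6]=C('m')+0=9+0=9
L[7]='o': occ=0, LF[7]=C('o')+0=12+0=12
L[8]='d': occ=0, LF[8]=C('d')+0=5+0=5
L[9]='t': occ=1, LF[9]=C('t')+1=16+1=17
L[10]='e': occ=0, LF[10]=C('e')+0=6+0=6
L[11]='i': occ=0, LF[11]=C('i')+0=7+0=7
L[12]='p': occ=0, LF[12]=C('p')+0=13+0=13
L[13]='p': occ=1, LF[13]=C('p')+1=13+1=14
L[14]='a': occ=0, LF[14]=C('a')+0=4+0=4
L[15]='i': occ=1, LF[15]=C('i')+1=7+1=8
L[16]='n': occ=0, LF[16]=C('n')+0=10+0=10
L[17]='n': occ=1, LF[17]=C('n')+1=10+1=11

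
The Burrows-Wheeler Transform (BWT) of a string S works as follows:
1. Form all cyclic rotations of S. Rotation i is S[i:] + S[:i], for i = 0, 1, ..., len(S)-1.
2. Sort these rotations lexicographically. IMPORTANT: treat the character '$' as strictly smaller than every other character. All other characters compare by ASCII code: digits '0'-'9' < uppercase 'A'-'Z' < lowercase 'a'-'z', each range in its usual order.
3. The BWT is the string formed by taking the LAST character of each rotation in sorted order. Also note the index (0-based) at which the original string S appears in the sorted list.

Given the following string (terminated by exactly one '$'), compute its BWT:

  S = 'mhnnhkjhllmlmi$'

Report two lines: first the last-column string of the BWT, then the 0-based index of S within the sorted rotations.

Answer: injmmkhhml$llnh
10

Derivation:
All 15 rotations (rotation i = S[i:]+S[:i]):
  rot[0] = mhnnhkjhllmlmi$
  rot[1] = hnnhkjhllmlmi$m
  rot[2] = nnhkjhllmlmi$mh
  rot[3] = nhkjhllmlmi$mhn
  rot[4] = hkjhllmlmi$mhnn
  rot[5] = kjhllmlmi$mhnnh
  rot[6] = jhllmlmi$mhnnhk
  rot[7] = hllmlmi$mhnnhkj
  rot[8] = llmlmi$mhnnhkjh
  rot[9] = lmlmi$mhnnhkjhl
  rot[10] = mlmi$mhnnhkjhll
  rot[11] = lmi$mhnnhkjhllm
  rot[12] = mi$mhnnhkjhllml
  rot[13] = i$mhnnhkjhllmlm
  rot[14] = $mhnnhkjhllmlmi
Sorted (with $ < everything):
  sorted[0] = $mhnnhkjhllmlmi  (last char: 'i')
  sorted[1] = hkjhllmlmi$mhnn  (last char: 'n')
  sorted[2] = hllmlmi$mhnnhkj  (last char: 'j')
  sorted[3] = hnnhkjhllmlmi$m  (last char: 'm')
  sorted[4] = i$mhnnhkjhllmlm  (last char: 'm')
  sorted[5] = jhllmlmi$mhnnhk  (last char: 'k')
  sorted[6] = kjhllmlmi$mhnnh  (last char: 'h')
  sorted[7] = llmlmi$mhnnhkjh  (last char: 'h')
  sorted[8] = lmi$mhnnhkjhllm  (last char: 'm')
  sorted[9] = lmlmi$mhnnhkjhl  (last char: 'l')
  sorted[10] = mhnnhkjhllmlmi$  (last char: '$')
  sorted[11] = mi$mhnnhkjhllml  (last char: 'l')
  sorted[12] = mlmi$mhnnhkjhll  (last char: 'l')
  sorted[13] = nhkjhllmlmi$mhn  (last char: 'n')
  sorted[14] = nnhkjhllmlmi$mh  (last char: 'h')
Last column: injmmkhhml$llnh
Original string S is at sorted index 10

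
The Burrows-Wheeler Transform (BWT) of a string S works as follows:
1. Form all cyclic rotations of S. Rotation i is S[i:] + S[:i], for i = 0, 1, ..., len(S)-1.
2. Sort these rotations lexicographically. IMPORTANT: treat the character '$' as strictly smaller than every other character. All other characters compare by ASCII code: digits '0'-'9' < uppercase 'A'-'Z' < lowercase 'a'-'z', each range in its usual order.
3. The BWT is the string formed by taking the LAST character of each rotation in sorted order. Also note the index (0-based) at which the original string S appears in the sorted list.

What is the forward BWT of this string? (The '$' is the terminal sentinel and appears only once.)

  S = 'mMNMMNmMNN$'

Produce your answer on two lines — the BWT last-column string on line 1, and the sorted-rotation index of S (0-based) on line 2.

Answer: NNmmMNMMM$N
9

Derivation:
All 11 rotations (rotation i = S[i:]+S[:i]):
  rot[0] = mMNMMNmMNN$
  rot[1] = MNMMNmMNN$m
  rot[2] = NMMNmMNN$mM
  rot[3] = MMNmMNN$mMN
  rot[4] = MNmMNN$mMNM
  rot[5] = NmMNN$mMNMM
  rot[6] = mMNN$mMNMMN
  rot[7] = MNN$mMNMMNm
  rot[8] = NN$mMNMMNmM
  rot[9] = N$mMNMMNmMN
  rot[10] = $mMNMMNmMNN
Sorted (with $ < everything):
  sorted[0] = $mMNMMNmMNN  (last char: 'N')
  sorted[1] = MMNmMNN$mMN  (last char: 'N')
  sorted[2] = MNMMNmMNN$m  (last char: 'm')
  sorted[3] = MNN$mMNMMNm  (last char: 'm')
  sorted[4] = MNmMNN$mMNM  (last char: 'M')
  sorted[5] = N$mMNMMNmMN  (last char: 'N')
  sorted[6] = NMMNmMNN$mM  (last char: 'M')
  sorted[7] = NN$mMNMMNmM  (last char: 'M')
  sorted[8] = NmMNN$mMNMM  (last char: 'M')
  sorted[9] = mMNMMNmMNN$  (last char: '$')
  sorted[10] = mMNN$mMNMMN  (last char: 'N')
Last column: NNmmMNMMM$N
Original string S is at sorted index 9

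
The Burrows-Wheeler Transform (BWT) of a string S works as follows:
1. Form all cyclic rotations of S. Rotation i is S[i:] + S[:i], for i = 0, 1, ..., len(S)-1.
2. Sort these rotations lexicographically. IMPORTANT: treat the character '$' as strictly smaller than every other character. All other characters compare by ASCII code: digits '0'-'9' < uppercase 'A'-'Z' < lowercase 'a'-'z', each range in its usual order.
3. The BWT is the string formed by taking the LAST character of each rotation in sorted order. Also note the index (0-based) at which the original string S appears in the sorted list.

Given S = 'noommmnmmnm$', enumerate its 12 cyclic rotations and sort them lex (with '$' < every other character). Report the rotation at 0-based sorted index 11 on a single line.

Answer: oommmnmmnm$n

Derivation:
All 12 rotations (rotation i = S[i:]+S[:i]):
  rot[0] = noommmnmmnm$
  rot[1] = oommmnmmnm$n
  rot[2] = ommmnmmnm$no
  rot[3] = mmmnmmnm$noo
  rot[4] = mmnmmnm$noom
  rot[5] = mnmmnm$noomm
  rot[6] = nmmnm$noommm
  rot[7] = mmnm$noommmn
  rot[8] = mnm$noommmnm
  rot[9] = nm$noommmnmm
  rot[10] = m$noommmnmmn
  rot[11] = $noommmnmmnm
Sorted (with $ < everything):
  sorted[0] = $noommmnmmnm
  sorted[1] = m$noommmnmmn
  sorted[2] = mmmnmmnm$noo
  sorted[3] = mmnm$noommmn
  sorted[4] = mmnmmnm$noom
  sorted[5] = mnm$noommmnm
  sorted[6] = mnmmnm$noomm
  sorted[7] = nm$noommmnmm
  sorted[8] = nmmnm$noommm
  sorted[9] = noommmnmmnm$
  sorted[10] = ommmnmmnm$no
  sorted[11] = oommmnmmnm$n
sorted[11] = oommmnmmnm$n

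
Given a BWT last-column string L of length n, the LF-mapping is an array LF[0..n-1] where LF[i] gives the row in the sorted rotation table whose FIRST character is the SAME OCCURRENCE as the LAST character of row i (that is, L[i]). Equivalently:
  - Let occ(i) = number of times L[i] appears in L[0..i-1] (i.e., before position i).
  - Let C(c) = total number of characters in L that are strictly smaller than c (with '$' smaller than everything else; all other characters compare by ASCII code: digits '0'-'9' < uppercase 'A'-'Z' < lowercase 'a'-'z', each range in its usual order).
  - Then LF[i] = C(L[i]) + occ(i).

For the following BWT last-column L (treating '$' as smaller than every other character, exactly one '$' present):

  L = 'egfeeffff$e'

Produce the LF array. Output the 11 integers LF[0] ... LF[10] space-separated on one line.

Char counts: '$':1, 'e':4, 'f':5, 'g':1
C (first-col start): C('$')=0, C('e')=1, C('f')=5, C('g')=10
L[0]='e': occ=0, LF[0]=C('e')+0=1+0=1
L[1]='g': occ=0, LF[1]=C('g')+0=10+0=10
L[2]='f': occ=0, LF[2]=C('f')+0=5+0=5
L[3]='e': occ=1, LF[3]=C('e')+1=1+1=2
L[4]='e': occ=2, LF[4]=C('e')+2=1+2=3
L[5]='f': occ=1, LF[5]=C('f')+1=5+1=6
L[6]='f': occ=2, LF[6]=C('f')+2=5+2=7
L[7]='f': occ=3, LF[7]=C('f')+3=5+3=8
L[8]='f': occ=4, LF[8]=C('f')+4=5+4=9
L[9]='$': occ=0, LF[9]=C('$')+0=0+0=0
L[10]='e': occ=3, LF[10]=C('e')+3=1+3=4

Answer: 1 10 5 2 3 6 7 8 9 0 4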